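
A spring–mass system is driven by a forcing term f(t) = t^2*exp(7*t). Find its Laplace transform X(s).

X(s) = 2/(s - 7)^3

L{t^2} = 2!/s^3 = 2/s^3.
By the first shifting theorem, multiplying by e^(7t) replaces s with s - 7.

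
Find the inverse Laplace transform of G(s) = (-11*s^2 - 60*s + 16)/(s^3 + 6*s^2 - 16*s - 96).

-5*exp(4*t) - 5*exp(-4*t) - exp(-6*t)

Factor the denominator: s^3 + 6*s^2 - 16*s - 96 = (s - 4)*(s + 4)*(s + 6).
Partial fraction decomposition gives [-1/(s + 6)] + [-5/(s - 4)] + [-5/(s + 4)].
Invert each term: -1/(s + 6) ↔ -e^(-6t); -5/(s - 4) ↔ -5e^(4t); -5/(s + 4) ↔ -5e^(-4t).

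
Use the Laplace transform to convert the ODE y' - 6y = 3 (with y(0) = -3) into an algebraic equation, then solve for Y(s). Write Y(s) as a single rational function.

Y(s) = (-3*s + 3)/(s^2 - 6*s)

Transform both sides with L{·}.
Using L{y'} = sY - y(0) = sY - (-3), the left side becomes (s - 6)Y - (-3).
The right side is L{3} = 3/s.
So (s - 6)Y = 3/s + (-3).
Divide through and combine into a single rational function.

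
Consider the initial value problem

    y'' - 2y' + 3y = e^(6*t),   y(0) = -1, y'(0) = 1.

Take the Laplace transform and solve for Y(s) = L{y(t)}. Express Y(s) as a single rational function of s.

Transform both sides with L{·}.
Using L{y''} = s^2 Y - s·y(0) - y'(0) and L{y'} = sY - y(0), with y(0) = -1, y'(0) = 1, the left side becomes (s^2 - 2*s + 3)Y - (-s + 3).
The right side is L{e^(6*t)} = 1/(s - 6).
So (s^2 - 2*s + 3)Y = 1/(s - 6) + (-s + 3).
Divide through and combine into a single rational function.

Y(s) = (-s^2 + 9*s - 17)/(s^3 - 8*s^2 + 15*s - 18)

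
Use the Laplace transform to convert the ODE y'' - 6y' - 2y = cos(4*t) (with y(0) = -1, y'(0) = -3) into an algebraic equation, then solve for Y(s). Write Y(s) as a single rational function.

Take the Laplace transform of both sides.
Using L{y''} = s^2 Y - s·y(0) - y'(0) and L{y'} = sY - y(0), with y(0) = -1, y'(0) = -3, the left side becomes (s^2 - 6*s - 2)Y - (-s + 3).
The right side is L{cos(4*t)} = s/(s^2 + 16).
So (s^2 - 6*s - 2)Y = s/(s^2 + 16) + (-s + 3).
Divide through and combine into a single rational function.

Y(s) = (-s^3 + 3*s^2 - 15*s + 48)/(s^4 - 6*s^3 + 14*s^2 - 96*s - 32)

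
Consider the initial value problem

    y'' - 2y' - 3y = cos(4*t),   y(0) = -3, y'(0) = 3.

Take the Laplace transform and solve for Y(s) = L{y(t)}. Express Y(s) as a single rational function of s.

Transform both sides with L{·}.
The derivative rules (L{y''} = s^2 Y - s·y(0) - y'(0) and L{y'} = sY - y(0), with y(0) = -3, y'(0) = 3) turn the left side into (s^2 - 2*s - 3)Y - (-3*s + 9).
The right side is L{cos(4*t)} = s/(s^2 + 16).
So (s^2 - 2*s - 3)Y = s/(s^2 + 16) + (-3*s + 9).
Divide through and combine into a single rational function.

Y(s) = (-3*s^3 + 9*s^2 - 47*s + 144)/(s^4 - 2*s^3 + 13*s^2 - 32*s - 48)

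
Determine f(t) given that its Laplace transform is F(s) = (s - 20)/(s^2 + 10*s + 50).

Complete the square in the denominator: s^2 + 10*s + 50 = (s + 5)^2 + 5^2.
Split the numerator to match: s - 20 = 1·(s + 5) - 5·5.
Invert each term: 1·(s + 5)/((s + 5)^2 + 25) ↔ e^(-5t)cos(5t); -5·5/((s + 5)^2 + 25) ↔ -5e^(-5t)sin(5t).

f(t) = -5*exp(-5*t)*sin(5*t) + exp(-5*t)*cos(5*t)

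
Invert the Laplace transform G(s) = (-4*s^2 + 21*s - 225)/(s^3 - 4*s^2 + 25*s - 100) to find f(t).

f(t) = -5*exp(4*t) + 5*sin(5*t) + cos(5*t)

Factor the denominator: s^3 - 4*s^2 + 25*s - 100 = (s - 4)*(s^2 + 25).
Partial fraction decomposition gives [-5/(s - 4)] + [s/(s^2 + 25)] + [25/(s^2 + 25)].
Invert each term: -5/(s - 4) ↔ -5e^(4t); 1·s/(s^2 + 25) ↔ cos(5t); 5·5/(s^2 + 25) ↔ 5sin(5t).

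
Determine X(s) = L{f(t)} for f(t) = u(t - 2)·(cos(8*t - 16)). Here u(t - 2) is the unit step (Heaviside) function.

By the second shifting theorem, L{u(t - c)·g(t - c)} = e^(-cs)·G(s) with c = 2 and G(s) = L{g(t)}.
L{cos(8t)} = s/(s^2 + 64).

X(s) = s*exp(-2*s)/(s^2 + 64)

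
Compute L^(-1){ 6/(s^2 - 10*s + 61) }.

exp(5*t)*sin(6*t)

Rewrite the denominator: s^2 - 10*s + 61 = (s - 5)^2 + 36.
The form in (s - 5) signals a first-shifting-theorem factor e^(5t).
Since L{sin(6t)} = 6/(s^2 + 36), the inverse is e^(5*t)*sin(6*t).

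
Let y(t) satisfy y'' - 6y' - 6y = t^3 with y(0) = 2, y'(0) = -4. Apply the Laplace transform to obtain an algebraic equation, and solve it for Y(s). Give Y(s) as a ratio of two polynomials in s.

Y(s) = (2*s^5 - 16*s^4 + 6)/(s^6 - 6*s^5 - 6*s^4)

Laplace-transform each side.
Using L{y''} = s^2 Y - s·y(0) - y'(0) and L{y'} = sY - y(0), with y(0) = 2, y'(0) = -4, the left side becomes (s^2 - 6*s - 6)Y - (2*s - 16).
The right side is L{t^3} = 6/s^4.
So (s^2 - 6*s - 6)Y = 6/s^4 + (2*s - 16).
Solve for Y(s) and write it as one ratio of polynomials.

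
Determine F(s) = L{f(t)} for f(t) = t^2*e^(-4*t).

F(s) = 2/(s + 4)^3

L{e^(-4t)} = 1/(s + 4).
Then apply L{t^2·g(t)} = (-1)^2 d^2/ds^2[G(s)] with G(s) = 1/(s + 4):
differentiating 2 times and applying the sign gives 2/(s + 4)^3.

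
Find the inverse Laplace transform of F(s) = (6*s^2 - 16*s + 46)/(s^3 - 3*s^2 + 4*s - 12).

Factor the denominator: s^3 - 3*s^2 + 4*s - 12 = (s - 3)*(s^2 + 4).
Partial fraction decomposition gives [4/(s - 3)] + [2*s/(s^2 + 4)] + [-10/(s^2 + 4)].
Invert each term: 4/(s - 3) ↔ 4e^(3t); 2·s/(s^2 + 4) ↔ 2cos(2t); -5·2/(s^2 + 4) ↔ -5sin(2t).

4*exp(3*t) - 5*sin(2*t) + 2*cos(2*t)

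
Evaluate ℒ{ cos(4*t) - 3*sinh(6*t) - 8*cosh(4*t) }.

s/(s^2 + 16) - 8*s/(s^2 - 16) - 18/(s^2 - 36)

The transform is linear, so treat each term independently.
L{cos(4t)} = s/(s^2 + 16); (-3)·[L{sinh(6t)} = 6/(s^2 - 36)]; (-8)·[L{cosh(4t)} = s/(s^2 - 16)].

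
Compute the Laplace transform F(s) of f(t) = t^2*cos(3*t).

F(s) = 2*s*(s^2 - 27)/(s^2 + 9)^3

L{cos(3t)} = s/(s^2 + 9).
Then apply L{t^2·g(t)} = (-1)^2 d^2/ds^2[G(s)] with G(s) = s/(s^2 + 9):
differentiating 2 times and applying the sign gives 2*s*(s^2 - 27)/(s^2 + 9)^3.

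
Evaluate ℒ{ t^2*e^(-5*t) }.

L{e^(-5t)} = 1/(s + 5).
Then apply L{t^2·g(t)} = (-1)^2 d^2/ds^2[G(s)] with G(s) = 1/(s + 5):
differentiating 2 times and applying the sign gives 2/(s + 5)^3.

2/(s + 5)^3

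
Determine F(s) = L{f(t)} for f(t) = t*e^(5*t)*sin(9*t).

F(s) = 18*(s - 5)/(s^2 - 10*s + 106)^2

L{sin(9t)} = 9/(s^2 + 81).
Multiplying by e^(5t) shifts s → s - 5, so L{e^(5*t)*sin(9*t)} = 9/((s - 5)^2 + 81).
Then apply L{t·g(t)} = -d/ds[G(s)] with G(s) = 9/((s - 5)^2 + 81):
differentiating 1 time and applying the sign gives 18*(s - 5)/(s^2 - 10*s + 106)^2.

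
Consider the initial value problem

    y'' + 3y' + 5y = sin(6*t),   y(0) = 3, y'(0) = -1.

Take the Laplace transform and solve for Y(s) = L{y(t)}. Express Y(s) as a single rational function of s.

Y(s) = (3*s^3 + 8*s^2 + 108*s + 294)/(s^4 + 3*s^3 + 41*s^2 + 108*s + 180)

Laplace-transform each side.
With L{y''} = s^2 Y - s·y(0) - y'(0) and L{y'} = sY - y(0), with y(0) = 3, y'(0) = -1: the LHS transforms to (s^2 + 3*s + 5)Y - (3*s + 8).
The right side is L{sin(6*t)} = 6/(s^2 + 36).
So (s^2 + 3*s + 5)Y = 6/(s^2 + 36) + (3*s + 8).
Divide through and combine into a single rational function.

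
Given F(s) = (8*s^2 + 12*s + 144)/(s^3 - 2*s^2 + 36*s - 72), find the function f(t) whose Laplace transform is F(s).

Factor the denominator: s^3 - 2*s^2 + 36*s - 72 = (s - 2)*(s^2 + 36).
Partial fraction decomposition gives [5/(s - 2)] + [3*s/(s^2 + 36)] + [18/(s^2 + 36)].
Invert each term: 5/(s - 2) ↔ 5e^(2t); 3·s/(s^2 + 36) ↔ 3cos(6t); 3·6/(s^2 + 36) ↔ 3sin(6t).

f(t) = 5*exp(2*t) + 3*sin(6*t) + 3*cos(6*t)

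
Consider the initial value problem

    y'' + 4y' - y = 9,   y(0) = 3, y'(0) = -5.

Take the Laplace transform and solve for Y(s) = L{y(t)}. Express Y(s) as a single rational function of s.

Y(s) = (3*s^2 + 7*s + 9)/(s^3 + 4*s^2 - s)

Transform both sides with L{·}.
With L{y''} = s^2 Y - s·y(0) - y'(0) and L{y'} = sY - y(0), with y(0) = 3, y'(0) = -5: the LHS transforms to (s^2 + 4*s - 1)Y - (3*s + 7).
The right side is L{9} = 9/s.
So (s^2 + 4*s - 1)Y = 9/s + (3*s + 7).
Isolate Y and clear denominators.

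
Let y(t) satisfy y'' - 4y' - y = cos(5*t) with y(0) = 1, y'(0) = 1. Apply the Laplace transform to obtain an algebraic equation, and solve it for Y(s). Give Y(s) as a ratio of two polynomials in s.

Take the Laplace transform of both sides.
Using L{y''} = s^2 Y - s·y(0) - y'(0) and L{y'} = sY - y(0), with y(0) = 1, y'(0) = 1, the left side becomes (s^2 - 4*s - 1)Y - (s - 3).
The right side is L{cos(5*t)} = s/(s^2 + 25).
So (s^2 - 4*s - 1)Y = s/(s^2 + 25) + (s - 3).
Divide through and combine into a single rational function.

Y(s) = (s^3 - 3*s^2 + 26*s - 75)/(s^4 - 4*s^3 + 24*s^2 - 100*s - 25)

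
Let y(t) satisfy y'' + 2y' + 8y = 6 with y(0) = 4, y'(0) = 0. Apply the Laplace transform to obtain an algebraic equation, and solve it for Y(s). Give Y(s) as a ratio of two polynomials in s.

Transform both sides with L{·}.
With L{y''} = s^2 Y - s·y(0) - y'(0) and L{y'} = sY - y(0), with y(0) = 4, y'(0) = 0: the LHS transforms to (s^2 + 2*s + 8)Y - (4*s + 8).
The right side is L{6} = 6/s.
So (s^2 + 2*s + 8)Y = 6/s + (4*s + 8).
Isolate Y and clear denominators.

Y(s) = (4*s^2 + 8*s + 6)/(s^3 + 2*s^2 + 8*s)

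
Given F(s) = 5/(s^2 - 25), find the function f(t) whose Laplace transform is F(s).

f(t) = sinh(5*t)

Since L{sinh(5t)} = 5/(s^2 - 25), the inverse is sinh(5*t).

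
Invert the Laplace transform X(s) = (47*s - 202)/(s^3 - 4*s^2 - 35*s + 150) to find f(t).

f(t) = 3*t*exp(5*t) + 4*exp(5*t) - 4*exp(-6*t)

Factor the denominator: s^3 - 4*s^2 - 35*s + 150 = (s - 5)^2*(s + 6).
Partial fraction decomposition gives [4/(s - 5)] + [3/(s - 5)^2] + [-4/(s + 6)].
Invert each term: 4/(s - 5) ↔ 4e^(5t); 3/(s - 5)^2 ↔ 3t·e^(5t); -4/(s + 6) ↔ -4e^(-6t).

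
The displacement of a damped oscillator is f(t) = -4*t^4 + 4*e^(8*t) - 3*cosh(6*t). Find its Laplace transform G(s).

G(s) = -3*s/(s^2 - 36) + 4/(s - 8) - 96/s^5

The transform is linear, so treat each term independently.
(4)·[L{e^(8t)} = 1/(s - 8)]; (-4)·[L{t^4} = 4!/s^5 = 24/s^5]; (-3)·[L{cosh(6t)} = s/(s^2 - 36)].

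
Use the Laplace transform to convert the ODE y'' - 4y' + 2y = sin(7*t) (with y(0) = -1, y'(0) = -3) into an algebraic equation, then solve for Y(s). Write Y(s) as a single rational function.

Apply the Laplace transform to the equation.
With L{y''} = s^2 Y - s·y(0) - y'(0) and L{y'} = sY - y(0), with y(0) = -1, y'(0) = -3: the LHS transforms to (s^2 - 4*s + 2)Y - (-s + 1).
The right side is L{sin(7*t)} = 7/(s^2 + 49).
So (s^2 - 4*s + 2)Y = 7/(s^2 + 49) + (-s + 1).
Divide through and combine into a single rational function.

Y(s) = (-s^3 + s^2 - 49*s + 56)/(s^4 - 4*s^3 + 51*s^2 - 196*s + 98)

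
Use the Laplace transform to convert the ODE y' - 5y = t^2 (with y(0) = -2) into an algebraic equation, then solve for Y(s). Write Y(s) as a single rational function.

Apply the Laplace transform to the equation.
The derivative rules (L{y'} = sY - y(0) = sY - (-2)) turn the left side into (s - 5)Y - (-2).
The right side is L{t^2} = 2/s^3.
So (s - 5)Y = 2/s^3 + (-2).
Solve for Y(s) and write it as one ratio of polynomials.

Y(s) = (-2*s^3 + 2)/(s^4 - 5*s^3)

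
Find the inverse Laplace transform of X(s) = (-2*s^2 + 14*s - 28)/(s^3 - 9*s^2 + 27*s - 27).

-2*t^2*exp(3*t) + 2*t*exp(3*t) - 2*exp(3*t)

Factor the denominator: s^3 - 9*s^2 + 27*s - 27 = (s - 3)^3.
Partial fraction decomposition gives [-2/(s - 3)] + [2/(s - 3)^2] + [-4/(s - 3)^3].
Invert each term: -2/(s - 3) ↔ -2e^(3t); 2/(s - 3)^2 ↔ 2t·e^(3t); -4/(s - 3)^3 ↔ (-2)t^2·e^(3t).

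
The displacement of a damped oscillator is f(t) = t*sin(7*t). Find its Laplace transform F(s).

F(s) = 14*s/(s^2 + 49)^2

L{sin(7t)} = 7/(s^2 + 49).
Then apply L{t·g(t)} = -d/ds[G(s)] with G(s) = 7/(s^2 + 49):
differentiating 1 time and applying the sign gives 14*s/(s^2 + 49)^2.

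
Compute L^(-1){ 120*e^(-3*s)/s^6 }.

The factor e^(-3s) signals a time shift by c = 3 (second shifting theorem).
L{t^5} = 5!/s^6 = 120/s^6, so L^-1{120/s^6} = t^5.
Hence the inverse is u(t - 3) times that function evaluated at t - 3.

Heaviside(t - 3)*((t - 3)^5)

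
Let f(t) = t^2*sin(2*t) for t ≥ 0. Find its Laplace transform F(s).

F(s) = 4*(3*s^2 - 4)/(s^2 + 4)^3

L{sin(2t)} = 2/(s^2 + 4).
Then apply L{t^2·g(t)} = (-1)^2 d^2/ds^2[G(s)] with G(s) = 2/(s^2 + 4):
differentiating 2 times and applying the sign gives 4*(3*s^2 - 4)/(s^2 + 4)^3.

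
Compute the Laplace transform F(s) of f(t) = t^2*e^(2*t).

F(s) = 2/(s - 2)^3

L{e^(2t)} = 1/(s - 2).
Then apply L{t^2·g(t)} = (-1)^2 d^2/ds^2[G(s)] with G(s) = 1/(s - 2):
differentiating 2 times and applying the sign gives 2/(s - 2)^3.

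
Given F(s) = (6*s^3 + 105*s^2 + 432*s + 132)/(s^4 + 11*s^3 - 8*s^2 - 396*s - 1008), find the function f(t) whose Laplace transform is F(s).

f(t) = 5*exp(6*t) + 5*exp(-4*t) + exp(-6*t) - 5*exp(-7*t)

Factor the denominator: s^4 + 11*s^3 - 8*s^2 - 396*s - 1008 = (s - 6)*(s + 4)*(s + 6)*(s + 7).
Partial fraction decomposition gives [5/(s - 6)] + [5/(s + 4)] + [-5/(s + 7)] + [1/(s + 6)].
Invert each term: 5/(s - 6) ↔ 5e^(6t); 5/(s + 4) ↔ 5e^(-4t); -5/(s + 7) ↔ -5e^(-7t); 1/(s + 6) ↔ e^(-6t).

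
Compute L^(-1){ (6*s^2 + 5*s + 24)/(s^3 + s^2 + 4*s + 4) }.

2*sin(2*t) + cos(2*t) + 5*exp(-t)

Factor the denominator: s^3 + s^2 + 4*s + 4 = (s + 1)*(s^2 + 4).
Partial fraction decomposition gives [5/(s + 1)] + [s/(s^2 + 4)] + [4/(s^2 + 4)].
Invert each term: 5/(s + 1) ↔ 5e^(-t); 1·s/(s^2 + 4) ↔ cos(2t); 2·2/(s^2 + 4) ↔ 2sin(2t).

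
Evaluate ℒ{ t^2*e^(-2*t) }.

L{t^2} = 2!/s^3 = 2/s^3.
By the first shifting theorem, multiplying by e^(-2t) replaces s with s + 2.

2/(s + 2)^3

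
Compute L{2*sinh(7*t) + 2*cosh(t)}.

By linearity of the Laplace transform, transform each term separately.
(2)·[L{cosh(t)} = s/(s^2 - 1)]; (2)·[L{sinh(7t)} = 7/(s^2 - 49)].

2*s/(s^2 - 1) + 14/(s^2 - 49)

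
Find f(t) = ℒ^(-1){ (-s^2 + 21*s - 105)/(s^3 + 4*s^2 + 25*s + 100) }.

Factor the denominator: s^3 + 4*s^2 + 25*s + 100 = (s + 4)*(s^2 + 25).
Partial fraction decomposition gives [-5/(s + 4)] + [4*s/(s^2 + 25)] + [5/(s^2 + 25)].
Invert each term: -5/(s + 4) ↔ -5e^(-4t); 4·s/(s^2 + 25) ↔ 4cos(5t); 1·5/(s^2 + 25) ↔ sin(5t).

f(t) = sin(5*t) + 4*cos(5*t) - 5*exp(-4*t)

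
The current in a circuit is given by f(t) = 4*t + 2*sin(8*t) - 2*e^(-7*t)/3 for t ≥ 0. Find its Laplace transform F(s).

F(s) = 16/(s^2 + 64) - 2/(3*(s + 7)) + 4/s^2

By linearity of the Laplace transform, transform each term separately.
(2)·[L{sin(8t)} = 8/(s^2 + 64)]; (-2/3)·[L{e^(-7t)} = 1/(s + 7)]; (4)·[L{t} = 1!/s^2 = 1/s^2].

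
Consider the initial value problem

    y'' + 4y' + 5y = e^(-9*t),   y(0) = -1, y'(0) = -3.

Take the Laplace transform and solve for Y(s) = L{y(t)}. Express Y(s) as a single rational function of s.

Y(s) = (-s^2 - 16*s - 62)/(s^3 + 13*s^2 + 41*s + 45)

Transform both sides with L{·}.
The derivative rules (L{y''} = s^2 Y - s·y(0) - y'(0) and L{y'} = sY - y(0), with y(0) = -1, y'(0) = -3) turn the left side into (s^2 + 4*s + 5)Y - (-s - 7).
The right side is L{e^(-9*t)} = 1/(s + 9).
So (s^2 + 4*s + 5)Y = 1/(s + 9) + (-s - 7).
Divide through and combine into a single rational function.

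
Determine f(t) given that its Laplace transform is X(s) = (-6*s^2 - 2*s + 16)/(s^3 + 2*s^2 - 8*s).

f(t) = -exp(2*t) - 2 - 3*exp(-4*t)

Factor the denominator: s^3 + 2*s^2 - 8*s = s*(s - 2)*(s + 4).
Partial fraction decomposition gives [-2/s] + [-3/(s + 4)] + [-1/(s - 2)].
Invert each term: -2/(s - 0) ↔ -2e^(0t); -3/(s + 4) ↔ -3e^(-4t); -1/(s - 2) ↔ -e^(2t).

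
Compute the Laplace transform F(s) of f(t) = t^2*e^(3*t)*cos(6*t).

L{cos(6t)} = s/(s^2 + 36).
Multiplying by e^(3t) shifts s → s - 3, so L{e^(3*t)*cos(6*t)} = (s - 3)/((s - 3)^2 + 36).
Then apply L{t^2·g(t)} = (-1)^2 d^2/ds^2[G(s)] with G(s) = (s - 3)/((s - 3)^2 + 36):
differentiating 2 times and applying the sign gives 2*(s - 3)*(s^2 - 6*s - 99)/(s^2 - 6*s + 45)^3.

F(s) = 2*(s - 3)*(s^2 - 6*s - 99)/(s^2 - 6*s + 45)^3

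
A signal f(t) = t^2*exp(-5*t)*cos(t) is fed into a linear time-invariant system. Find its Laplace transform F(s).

L{cos(t)} = s/(s^2 + 1).
Multiplying by e^(-5t) shifts s → s + 5, so L{exp(-5*t)*cos(t)} = (s + 5)/((s + 5)^2 + 1).
Then apply L{t^2·g(t)} = (-1)^2 d^2/ds^2[G(s)] with G(s) = (s + 5)/((s + 5)^2 + 1):
differentiating 2 times and applying the sign gives 2*(s + 5)*(s^2 + 10*s + 22)/(s^2 + 10*s + 26)^3.

F(s) = 2*(s + 5)*(s^2 + 10*s + 22)/(s^2 + 10*s + 26)^3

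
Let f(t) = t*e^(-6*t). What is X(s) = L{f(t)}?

X(s) = (s + 6)^(-2)

L{e^(-6t)} = 1/(s + 6).
Then apply L{t·g(t)} = -d/ds[G(s)] with G(s) = 1/(s + 6):
differentiating 1 time and applying the sign gives (s + 6)^(-2).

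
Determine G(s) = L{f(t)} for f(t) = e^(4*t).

L{1} = 1/s.
By the first shifting theorem, multiplying by e^(4t) replaces s with s - 4.

G(s) = 1/(s - 4)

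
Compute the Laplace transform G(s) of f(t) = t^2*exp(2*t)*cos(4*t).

G(s) = 2*(s - 2)*(s^2 - 4*s - 44)/(s^2 - 4*s + 20)^3

L{cos(4t)} = s/(s^2 + 16).
Multiplying by e^(2t) shifts s → s - 2, so L{exp(2*t)*cos(4*t)} = (s - 2)/((s - 2)^2 + 16).
Then apply L{t^2·g(t)} = (-1)^2 d^2/ds^2[H(s)] with H(s) = (s - 2)/((s - 2)^2 + 16):
differentiating 2 times and applying the sign gives 2*(s - 2)*(s^2 - 4*s - 44)/(s^2 - 4*s + 20)^3.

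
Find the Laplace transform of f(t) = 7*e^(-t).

L{7} = 7/s.
By the first shifting theorem, multiplying by e^(-t) replaces s with s + 1.

7/(s + 1)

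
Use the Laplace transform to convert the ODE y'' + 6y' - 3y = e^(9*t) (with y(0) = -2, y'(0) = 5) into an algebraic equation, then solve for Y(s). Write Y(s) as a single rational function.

Transform both sides with L{·}.
Using L{y''} = s^2 Y - s·y(0) - y'(0) and L{y'} = sY - y(0), with y(0) = -2, y'(0) = 5, the left side becomes (s^2 + 6*s - 3)Y - (-2*s - 7).
The right side is L{e^(9*t)} = 1/(s - 9).
So (s^2 + 6*s - 3)Y = 1/(s - 9) + (-2*s - 7).
Isolate Y and clear denominators.

Y(s) = (-2*s^2 + 11*s + 64)/(s^3 - 3*s^2 - 57*s + 27)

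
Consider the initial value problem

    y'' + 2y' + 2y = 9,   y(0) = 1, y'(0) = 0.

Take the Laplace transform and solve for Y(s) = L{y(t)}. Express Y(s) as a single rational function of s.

Y(s) = (s^2 + 2*s + 9)/(s^3 + 2*s^2 + 2*s)

Laplace-transform each side.
Using L{y''} = s^2 Y - s·y(0) - y'(0) and L{y'} = sY - y(0), with y(0) = 1, y'(0) = 0, the left side becomes (s^2 + 2*s + 2)Y - (s + 2).
The right side is L{9} = 9/s.
So (s^2 + 2*s + 2)Y = 9/s + (s + 2).
Solve for Y(s) and write it as one ratio of polynomials.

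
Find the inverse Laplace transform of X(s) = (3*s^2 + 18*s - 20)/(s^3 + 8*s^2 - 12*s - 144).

Factor the denominator: s^3 + 8*s^2 - 12*s - 144 = (s - 4)*(s + 6)^2.
Partial fraction decomposition gives [2/(s + 6)] + [2/(s + 6)^2] + [1/(s - 4)].
Invert each term: 2/(s + 6) ↔ 2e^(-6t); 2/(s + 6)^2 ↔ 2t·e^(-6t); 1/(s - 4) ↔ e^(4t).

2*t*exp(-6*t) + exp(4*t) + 2*exp(-6*t)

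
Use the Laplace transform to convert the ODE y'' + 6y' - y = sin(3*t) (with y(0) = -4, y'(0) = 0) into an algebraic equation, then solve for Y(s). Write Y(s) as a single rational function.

Take the Laplace transform of both sides.
Using L{y''} = s^2 Y - s·y(0) - y'(0) and L{y'} = sY - y(0), with y(0) = -4, y'(0) = 0, the left side becomes (s^2 + 6*s - 1)Y - (-4*s - 24).
The right side is L{sin(3*t)} = 3/(s^2 + 9).
So (s^2 + 6*s - 1)Y = 3/(s^2 + 9) + (-4*s - 24).
Isolate Y and clear denominators.

Y(s) = (-4*s^3 - 24*s^2 - 36*s - 213)/(s^4 + 6*s^3 + 8*s^2 + 54*s - 9)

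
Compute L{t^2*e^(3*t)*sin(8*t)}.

L{sin(8t)} = 8/(s^2 + 64).
Multiplying by e^(3t) shifts s → s - 3, so L{e^(3*t)*sin(8*t)} = 8/((s - 3)^2 + 64).
Then apply L{t^2·g(t)} = (-1)^2 d^2/ds^2[G(s)] with G(s) = 8/((s - 3)^2 + 64):
differentiating 2 times and applying the sign gives 16*(3*s^2 - 18*s - 37)/(s^2 - 6*s + 73)^3.

16*(3*s^2 - 18*s - 37)/(s^2 - 6*s + 73)^3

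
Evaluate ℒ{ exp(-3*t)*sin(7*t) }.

7/((s + 3)^2 + 49)

L{sin(7t)} = 7/(s^2 + 49).
By the first shifting theorem, multiplying by e^(-3t) replaces s with s + 3.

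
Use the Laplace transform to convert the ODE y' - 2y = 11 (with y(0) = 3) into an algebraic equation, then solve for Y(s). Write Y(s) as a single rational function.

Take the Laplace transform of both sides.
With L{y'} = sY - y(0) = sY - 3: the LHS transforms to (s - 2)Y - (3).
The right side is L{11} = 11/s.
So (s - 2)Y = 11/s + (3).
Solve for Y(s) and write it as one ratio of polynomials.

Y(s) = (3*s + 11)/(s^2 - 2*s)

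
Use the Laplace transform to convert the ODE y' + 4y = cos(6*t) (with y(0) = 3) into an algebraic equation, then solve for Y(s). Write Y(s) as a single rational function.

Y(s) = (3*s^2 + s + 108)/(s^3 + 4*s^2 + 36*s + 144)

Apply the Laplace transform to the equation.
With L{y'} = sY - y(0) = sY - 3: the LHS transforms to (s + 4)Y - (3).
The right side is L{cos(6*t)} = s/(s^2 + 36).
So (s + 4)Y = s/(s^2 + 36) + (3).
Divide through and combine into a single rational function.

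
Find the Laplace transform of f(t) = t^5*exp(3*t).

120/(s - 3)^6

L{t^5} = 5!/s^6 = 120/s^6.
By the first shifting theorem, multiplying by e^(3t) replaces s with s - 3.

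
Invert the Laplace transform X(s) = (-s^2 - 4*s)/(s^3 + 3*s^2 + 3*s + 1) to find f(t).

Factor the denominator: s^3 + 3*s^2 + 3*s + 1 = (s + 1)^3.
Partial fraction decomposition gives [-1/(s + 1)] + [-2/(s + 1)^2] + [3/(s + 1)^3].
Invert each term: -1/(s + 1) ↔ -e^(-t); -2/(s + 1)^2 ↔ -2t·e^(-t); 3/(s + 1)^3 ↔ (3/2)t^2·e^(-t).

f(t) = 3*t^2*exp(-t)/2 - 2*t*exp(-t) - exp(-t)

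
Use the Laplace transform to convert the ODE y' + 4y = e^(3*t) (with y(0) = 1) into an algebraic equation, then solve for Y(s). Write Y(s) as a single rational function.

Y(s) = (s - 2)/(s^2 + s - 12)

Transform both sides with L{·}.
The derivative rules (L{y'} = sY - y(0) = sY - 1) turn the left side into (s + 4)Y - (1).
The right side is L{e^(3*t)} = 1/(s - 3).
So (s + 4)Y = 1/(s - 3) + (1).
Divide through and combine into a single rational function.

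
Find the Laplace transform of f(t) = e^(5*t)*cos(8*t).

(s - 5)/((s - 5)^2 + 64)

L{cos(8t)} = s/(s^2 + 64).
By the first shifting theorem, multiplying by e^(5t) replaces s with s - 5.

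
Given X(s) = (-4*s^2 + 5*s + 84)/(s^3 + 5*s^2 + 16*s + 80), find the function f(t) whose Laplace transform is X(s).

Factor the denominator: s^3 + 5*s^2 + 16*s + 80 = (s + 5)*(s^2 + 16).
Partial fraction decomposition gives [-1/(s + 5)] + [-3*s/(s^2 + 16)] + [20/(s^2 + 16)].
Invert each term: -1/(s + 5) ↔ -e^(-5t); -3·s/(s^2 + 16) ↔ -3cos(4t); 5·4/(s^2 + 16) ↔ 5sin(4t).

f(t) = 5*sin(4*t) - 3*cos(4*t) - exp(-5*t)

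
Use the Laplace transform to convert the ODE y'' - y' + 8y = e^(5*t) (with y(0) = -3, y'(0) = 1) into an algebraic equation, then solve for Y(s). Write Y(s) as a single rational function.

Transform both sides with L{·}.
Using L{y''} = s^2 Y - s·y(0) - y'(0) and L{y'} = sY - y(0), with y(0) = -3, y'(0) = 1, the left side becomes (s^2 - s + 8)Y - (-3*s + 4).
The right side is L{e^(5*t)} = 1/(s - 5).
So (s^2 - s + 8)Y = 1/(s - 5) + (-3*s + 4).
Divide through and combine into a single rational function.

Y(s) = (-3*s^2 + 19*s - 19)/(s^3 - 6*s^2 + 13*s - 40)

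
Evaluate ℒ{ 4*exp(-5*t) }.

L{4} = 4/s.
By the first shifting theorem, multiplying by e^(-5t) replaces s with s + 5.

4/(s + 5)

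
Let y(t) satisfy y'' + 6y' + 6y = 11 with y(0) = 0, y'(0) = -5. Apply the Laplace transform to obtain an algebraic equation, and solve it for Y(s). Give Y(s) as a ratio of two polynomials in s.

Y(s) = (-5*s + 11)/(s^3 + 6*s^2 + 6*s)

Transform both sides with L{·}.
With L{y''} = s^2 Y - s·y(0) - y'(0) and L{y'} = sY - y(0), with y(0) = 0, y'(0) = -5: the LHS transforms to (s^2 + 6*s + 6)Y - (-5).
The right side is L{11} = 11/s.
So (s^2 + 6*s + 6)Y = 11/s + (-5).
Divide through and combine into a single rational function.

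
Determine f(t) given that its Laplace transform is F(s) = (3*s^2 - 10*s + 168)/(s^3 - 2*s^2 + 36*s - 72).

Factor the denominator: s^3 - 2*s^2 + 36*s - 72 = (s - 2)*(s^2 + 36).
Partial fraction decomposition gives [4/(s - 2)] + [-s/(s^2 + 36)] + [-12/(s^2 + 36)].
Invert each term: 4/(s - 2) ↔ 4e^(2t); -1·s/(s^2 + 36) ↔ -cos(6t); -2·6/(s^2 + 36) ↔ -2sin(6t).

f(t) = 4*exp(2*t) - 2*sin(6*t) - cos(6*t)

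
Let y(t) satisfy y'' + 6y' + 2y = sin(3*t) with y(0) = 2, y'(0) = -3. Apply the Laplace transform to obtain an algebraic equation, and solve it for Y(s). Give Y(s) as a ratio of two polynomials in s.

Y(s) = (2*s^3 + 9*s^2 + 18*s + 84)/(s^4 + 6*s^3 + 11*s^2 + 54*s + 18)

Take the Laplace transform of both sides.
Using L{y''} = s^2 Y - s·y(0) - y'(0) and L{y'} = sY - y(0), with y(0) = 2, y'(0) = -3, the left side becomes (s^2 + 6*s + 2)Y - (2*s + 9).
The right side is L{sin(3*t)} = 3/(s^2 + 9).
So (s^2 + 6*s + 2)Y = 3/(s^2 + 9) + (2*s + 9).
Solve for Y(s) and write it as one ratio of polynomials.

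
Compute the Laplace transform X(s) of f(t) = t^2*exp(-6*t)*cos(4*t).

X(s) = 2*(s + 6)*(s^2 + 12*s - 12)/(s^2 + 12*s + 52)^3

L{cos(4t)} = s/(s^2 + 16).
Multiplying by e^(-6t) shifts s → s + 6, so L{exp(-6*t)*cos(4*t)} = (s + 6)/((s + 6)^2 + 16).
Then apply L{t^2·g(t)} = (-1)^2 d^2/ds^2[G(s)] with G(s) = (s + 6)/((s + 6)^2 + 16):
differentiating 2 times and applying the sign gives 2*(s + 6)*(s^2 + 12*s - 12)/(s^2 + 12*s + 52)^3.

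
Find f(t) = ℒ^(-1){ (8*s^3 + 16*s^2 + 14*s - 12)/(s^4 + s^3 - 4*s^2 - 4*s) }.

Factor the denominator: s^4 + s^3 - 4*s^2 - 4*s = s*(s - 2)*(s + 1)*(s + 2).
Partial fraction decomposition gives [5/(s + 2)] + [6/(s - 2)] + [3/s] + [-6/(s + 1)].
Invert each term: 5/(s + 2) ↔ 5e^(-2t); 6/(s - 2) ↔ 6e^(2t); 3/(s - 0) ↔ 3e^(0t); -6/(s + 1) ↔ -6e^(-t).

f(t) = 6*exp(2*t) + 3 - 6*exp(-t) + 5*exp(-2*t)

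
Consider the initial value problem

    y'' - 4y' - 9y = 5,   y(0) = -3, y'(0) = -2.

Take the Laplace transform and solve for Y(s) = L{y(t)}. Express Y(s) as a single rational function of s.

Apply the Laplace transform to the equation.
The derivative rules (L{y''} = s^2 Y - s·y(0) - y'(0) and L{y'} = sY - y(0), with y(0) = -3, y'(0) = -2) turn the left side into (s^2 - 4*s - 9)Y - (-3*s + 10).
The right side is L{5} = 5/s.
So (s^2 - 4*s - 9)Y = 5/s + (-3*s + 10).
Isolate Y and clear denominators.

Y(s) = (-3*s^2 + 10*s + 5)/(s^3 - 4*s^2 - 9*s)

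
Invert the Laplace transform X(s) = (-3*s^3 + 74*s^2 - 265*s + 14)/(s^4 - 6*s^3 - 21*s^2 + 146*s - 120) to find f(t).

f(t) = 4*exp(6*t) + exp(4*t) - 2*exp(t) - 6*exp(-5*t)

Factor the denominator: s^4 - 6*s^3 - 21*s^2 + 146*s - 120 = (s - 6)*(s - 4)*(s - 1)*(s + 5).
Partial fraction decomposition gives [4/(s - 6)] + [-6/(s + 5)] + [1/(s - 4)] + [-2/(s - 1)].
Invert each term: 4/(s - 6) ↔ 4e^(6t); -6/(s + 5) ↔ -6e^(-5t); 1/(s - 4) ↔ e^(4t); -2/(s - 1) ↔ -2e^(t).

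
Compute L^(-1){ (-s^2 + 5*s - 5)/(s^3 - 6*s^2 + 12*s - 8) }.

Factor the denominator: s^3 - 6*s^2 + 12*s - 8 = (s - 2)^3.
Partial fraction decomposition gives [-1/(s - 2)] + [(s - 2)^(-2)] + [(s - 2)^(-3)].
Invert each term: -1/(s - 2) ↔ -e^(2t); 1/(s - 2)^2 ↔ t·e^(2t); 1/(s - 2)^3 ↔ (1/2)t^2·e^(2t).

t^2*exp(2*t)/2 + t*exp(2*t) - exp(2*t)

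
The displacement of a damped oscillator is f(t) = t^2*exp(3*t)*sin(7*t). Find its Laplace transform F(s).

L{sin(7t)} = 7/(s^2 + 49).
Multiplying by e^(3t) shifts s → s - 3, so L{exp(3*t)*sin(7*t)} = 7/((s - 3)^2 + 49).
Then apply L{t^2·g(t)} = (-1)^2 d^2/ds^2[G(s)] with G(s) = 7/((s - 3)^2 + 49):
differentiating 2 times and applying the sign gives 14*(3*s^2 - 18*s - 22)/(s^2 - 6*s + 58)^3.

F(s) = 14*(3*s^2 - 18*s - 22)/(s^2 - 6*s + 58)^3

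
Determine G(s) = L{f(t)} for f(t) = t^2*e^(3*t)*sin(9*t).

G(s) = 54*(s^2 - 6*s - 18)/(s^2 - 6*s + 90)^3

L{sin(9t)} = 9/(s^2 + 81).
Multiplying by e^(3t) shifts s → s - 3, so L{e^(3*t)*sin(9*t)} = 9/((s - 3)^2 + 81).
Then apply L{t^2·g(t)} = (-1)^2 d^2/ds^2[H(s)] with H(s) = 9/((s - 3)^2 + 81):
differentiating 2 times and applying the sign gives 54*(s^2 - 6*s - 18)/(s^2 - 6*s + 90)^3.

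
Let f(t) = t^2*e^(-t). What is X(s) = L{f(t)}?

L{e^(-t)} = 1/(s + 1).
Then apply L{t^2·g(t)} = (-1)^2 d^2/ds^2[G(s)] with G(s) = 1/(s + 1):
differentiating 2 times and applying the sign gives 2/(s + 1)^3.

X(s) = 2/(s + 1)^3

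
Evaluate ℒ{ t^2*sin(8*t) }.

L{sin(8t)} = 8/(s^2 + 64).
Then apply L{t^2·g(t)} = (-1)^2 d^2/ds^2[G(s)] with G(s) = 8/(s^2 + 64):
differentiating 2 times and applying the sign gives 16*(3*s^2 - 64)/(s^2 + 64)^3.

16*(3*s^2 - 64)/(s^2 + 64)^3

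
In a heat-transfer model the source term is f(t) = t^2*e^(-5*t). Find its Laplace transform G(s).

G(s) = 2/(s + 5)^3

L{e^(-5t)} = 1/(s + 5).
Then apply L{t^2·g(t)} = (-1)^2 d^2/ds^2[H(s)] with H(s) = 1/(s + 5):
differentiating 2 times and applying the sign gives 2/(s + 5)^3.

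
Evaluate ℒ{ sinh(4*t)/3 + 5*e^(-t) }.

The transform is linear, so treat each term independently.
(1/3)·[L{sinh(4t)} = 4/(s^2 - 16)]; (5)·[L{e^(-t)} = 1/(s + 1)].

4/(3*(s^2 - 16)) + 5/(s + 1)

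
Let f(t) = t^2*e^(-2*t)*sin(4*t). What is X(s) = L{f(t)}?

X(s) = 8*(3*s^2 + 12*s - 4)/(s^2 + 4*s + 20)^3

L{sin(4t)} = 4/(s^2 + 16).
Multiplying by e^(-2t) shifts s → s + 2, so L{e^(-2*t)*sin(4*t)} = 4/((s + 2)^2 + 16).
Then apply L{t^2·g(t)} = (-1)^2 d^2/ds^2[G(s)] with G(s) = 4/((s + 2)^2 + 16):
differentiating 2 times and applying the sign gives 8*(3*s^2 + 12*s - 4)/(s^2 + 4*s + 20)^3.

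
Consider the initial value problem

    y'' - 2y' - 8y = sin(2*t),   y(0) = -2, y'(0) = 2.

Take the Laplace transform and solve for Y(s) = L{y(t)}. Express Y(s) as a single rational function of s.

Take the Laplace transform of both sides.
Using L{y''} = s^2 Y - s·y(0) - y'(0) and L{y'} = sY - y(0), with y(0) = -2, y'(0) = 2, the left side becomes (s^2 - 2*s - 8)Y - (-2*s + 6).
The right side is L{sin(2*t)} = 2/(s^2 + 4).
So (s^2 - 2*s - 8)Y = 2/(s^2 + 4) + (-2*s + 6).
Isolate Y and clear denominators.

Y(s) = (-2*s^3 + 6*s^2 - 8*s + 26)/(s^4 - 2*s^3 - 4*s^2 - 8*s - 32)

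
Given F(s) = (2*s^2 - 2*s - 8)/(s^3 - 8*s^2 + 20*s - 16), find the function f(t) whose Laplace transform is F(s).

f(t) = 2*t*exp(2*t) + 4*exp(4*t) - 2*exp(2*t)

Factor the denominator: s^3 - 8*s^2 + 20*s - 16 = (s - 4)*(s - 2)^2.
Partial fraction decomposition gives [-2/(s - 2)] + [2/(s - 2)^2] + [4/(s - 4)].
Invert each term: -2/(s - 2) ↔ -2e^(2t); 2/(s - 2)^2 ↔ 2t·e^(2t); 4/(s - 4) ↔ 4e^(4t).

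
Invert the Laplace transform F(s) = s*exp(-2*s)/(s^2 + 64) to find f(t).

f(t) = Heaviside(t - 2)*(cos(8*t - 16))

The factor e^(-2s) signals a time shift by c = 2 (second shifting theorem).
L{cos(8t)} = s/(s^2 + 64), so L^-1{s/(s^2 + 64)} = cos(8*t).
Hence the inverse is u(t - 2) times that function evaluated at t - 2.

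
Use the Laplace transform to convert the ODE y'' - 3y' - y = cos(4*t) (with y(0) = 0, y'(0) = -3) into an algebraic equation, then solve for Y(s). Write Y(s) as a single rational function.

Y(s) = (-3*s^2 + s - 48)/(s^4 - 3*s^3 + 15*s^2 - 48*s - 16)

Apply the Laplace transform to the equation.
Using L{y''} = s^2 Y - s·y(0) - y'(0) and L{y'} = sY - y(0), with y(0) = 0, y'(0) = -3, the left side becomes (s^2 - 3*s - 1)Y - (-3).
The right side is L{cos(4*t)} = s/(s^2 + 16).
So (s^2 - 3*s - 1)Y = s/(s^2 + 16) + (-3).
Divide through and combine into a single rational function.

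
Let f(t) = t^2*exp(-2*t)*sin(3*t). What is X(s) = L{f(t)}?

L{sin(3t)} = 3/(s^2 + 9).
Multiplying by e^(-2t) shifts s → s + 2, so L{exp(-2*t)*sin(3*t)} = 3/((s + 2)^2 + 9).
Then apply L{t^2·g(t)} = (-1)^2 d^2/ds^2[G(s)] with G(s) = 3/((s + 2)^2 + 9):
differentiating 2 times and applying the sign gives 18*(s^2 + 4*s + 1)/(s^2 + 4*s + 13)^3.

X(s) = 18*(s^2 + 4*s + 1)/(s^2 + 4*s + 13)^3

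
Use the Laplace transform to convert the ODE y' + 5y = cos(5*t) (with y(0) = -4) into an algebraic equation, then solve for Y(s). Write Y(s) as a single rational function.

Y(s) = (-4*s^2 + s - 100)/(s^3 + 5*s^2 + 25*s + 125)

Transform both sides with L{·}.
Using L{y'} = sY - y(0) = sY - (-4), the left side becomes (s + 5)Y - (-4).
The right side is L{cos(5*t)} = s/(s^2 + 25).
So (s + 5)Y = s/(s^2 + 25) + (-4).
Isolate Y and clear denominators.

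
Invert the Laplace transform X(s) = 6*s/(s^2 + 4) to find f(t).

Since L{cos(2t)} = s/(s^2 + 4), the inverse is cos(2*t), scaled by 6.

f(t) = 6*cos(2*t)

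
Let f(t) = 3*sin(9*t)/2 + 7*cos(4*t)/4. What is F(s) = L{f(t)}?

F(s) = 7*s/(4*(s^2 + 16)) + 27/(2*(s^2 + 81))

Apply the Laplace transform termwise.
(7/4)·[L{cos(4t)} = s/(s^2 + 16)]; (3/2)·[L{sin(9t)} = 9/(s^2 + 81)].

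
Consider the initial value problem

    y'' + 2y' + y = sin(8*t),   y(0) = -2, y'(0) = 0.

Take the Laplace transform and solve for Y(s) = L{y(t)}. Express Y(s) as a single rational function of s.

Take the Laplace transform of both sides.
With L{y''} = s^2 Y - s·y(0) - y'(0) and L{y'} = sY - y(0), with y(0) = -2, y'(0) = 0: the LHS transforms to (s^2 + 2*s + 1)Y - (-2*s - 4).
The right side is L{sin(8*t)} = 8/(s^2 + 64).
So (s^2 + 2*s + 1)Y = 8/(s^2 + 64) + (-2*s - 4).
Isolate Y and clear denominators.

Y(s) = (-2*s^3 - 4*s^2 - 128*s - 248)/(s^4 + 2*s^3 + 65*s^2 + 128*s + 64)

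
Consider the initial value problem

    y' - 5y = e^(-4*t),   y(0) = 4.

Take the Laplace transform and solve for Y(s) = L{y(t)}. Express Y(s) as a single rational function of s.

Y(s) = (4*s + 17)/(s^2 - s - 20)

Laplace-transform each side.
With L{y'} = sY - y(0) = sY - 4: the LHS transforms to (s - 5)Y - (4).
The right side is L{e^(-4*t)} = 1/(s + 4).
So (s - 5)Y = 1/(s + 4) + (4).
Isolate Y and clear denominators.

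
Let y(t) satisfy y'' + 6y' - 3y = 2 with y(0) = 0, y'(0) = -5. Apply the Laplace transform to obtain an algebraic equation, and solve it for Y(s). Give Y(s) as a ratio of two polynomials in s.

Y(s) = (-5*s + 2)/(s^3 + 6*s^2 - 3*s)

Transform both sides with L{·}.
Using L{y''} = s^2 Y - s·y(0) - y'(0) and L{y'} = sY - y(0), with y(0) = 0, y'(0) = -5, the left side becomes (s^2 + 6*s - 3)Y - (-5).
The right side is L{2} = 2/s.
So (s^2 + 6*s - 3)Y = 2/s + (-5).
Divide through and combine into a single rational function.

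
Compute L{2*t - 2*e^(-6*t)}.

By linearity of the Laplace transform, transform each term separately.
(2)·[L{t} = 1!/s^2 = 1/s^2]; (-2)·[L{e^(-6t)} = 1/(s + 6)].

-2/(s + 6) + 2/s^2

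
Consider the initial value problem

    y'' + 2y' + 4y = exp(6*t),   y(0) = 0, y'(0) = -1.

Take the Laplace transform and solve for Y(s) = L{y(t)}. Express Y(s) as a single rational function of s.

Apply the Laplace transform to the equation.
Using L{y''} = s^2 Y - s·y(0) - y'(0) and L{y'} = sY - y(0), with y(0) = 0, y'(0) = -1, the left side becomes (s^2 + 2*s + 4)Y - (-1).
The right side is L{exp(6*t)} = 1/(s - 6).
So (s^2 + 2*s + 4)Y = 1/(s - 6) + (-1).
Divide through and combine into a single rational function.

Y(s) = (-s + 7)/(s^3 - 4*s^2 - 8*s - 24)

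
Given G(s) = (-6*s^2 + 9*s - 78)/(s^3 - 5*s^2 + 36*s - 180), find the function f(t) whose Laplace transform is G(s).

Factor the denominator: s^3 - 5*s^2 + 36*s - 180 = (s - 5)*(s^2 + 36).
Partial fraction decomposition gives [-3/(s - 5)] + [-3*s/(s^2 + 36)] + [-6/(s^2 + 36)].
Invert each term: -3/(s - 5) ↔ -3e^(5t); -3·s/(s^2 + 36) ↔ -3cos(6t); -1·6/(s^2 + 36) ↔ -sin(6t).

f(t) = -3*exp(5*t) - sin(6*t) - 3*cos(6*t)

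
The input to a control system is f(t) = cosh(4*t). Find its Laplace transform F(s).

L{cosh(4t)} = s/(s^2 - 16).

F(s) = s/(s^2 - 16)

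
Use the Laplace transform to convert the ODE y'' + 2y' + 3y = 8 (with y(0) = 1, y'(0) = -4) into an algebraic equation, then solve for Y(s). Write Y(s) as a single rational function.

Y(s) = (s^2 - 2*s + 8)/(s^3 + 2*s^2 + 3*s)

Laplace-transform each side.
With L{y''} = s^2 Y - s·y(0) - y'(0) and L{y'} = sY - y(0), with y(0) = 1, y'(0) = -4: the LHS transforms to (s^2 + 2*s + 3)Y - (s - 2).
The right side is L{8} = 8/s.
So (s^2 + 2*s + 3)Y = 8/s + (s - 2).
Divide through and combine into a single rational function.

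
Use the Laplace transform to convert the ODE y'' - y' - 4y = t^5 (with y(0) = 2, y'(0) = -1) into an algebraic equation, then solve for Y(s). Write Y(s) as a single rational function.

Y(s) = (2*s^7 - 3*s^6 + 120)/(s^8 - s^7 - 4*s^6)

Transform both sides with L{·}.
With L{y''} = s^2 Y - s·y(0) - y'(0) and L{y'} = sY - y(0), with y(0) = 2, y'(0) = -1: the LHS transforms to (s^2 - s - 4)Y - (2*s - 3).
The right side is L{t^5} = 120/s^6.
So (s^2 - s - 4)Y = 120/s^6 + (2*s - 3).
Isolate Y and clear denominators.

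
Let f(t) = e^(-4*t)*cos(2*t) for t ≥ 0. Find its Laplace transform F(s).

F(s) = (s + 4)/((s + 4)^2 + 4)

L{cos(2t)} = s/(s^2 + 4).
By the first shifting theorem, multiplying by e^(-4t) replaces s with s + 4.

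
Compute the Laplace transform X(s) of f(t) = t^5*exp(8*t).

L{t^5} = 5!/s^6 = 120/s^6.
By the first shifting theorem, multiplying by e^(8t) replaces s with s - 8.

X(s) = 120/(s - 8)^6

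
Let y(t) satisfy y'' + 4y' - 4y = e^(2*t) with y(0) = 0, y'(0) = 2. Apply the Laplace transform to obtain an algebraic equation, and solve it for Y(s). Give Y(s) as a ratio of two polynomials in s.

Y(s) = (2*s - 3)/(s^3 + 2*s^2 - 12*s + 8)

Transform both sides with L{·}.
Using L{y''} = s^2 Y - s·y(0) - y'(0) and L{y'} = sY - y(0), with y(0) = 0, y'(0) = 2, the left side becomes (s^2 + 4*s - 4)Y - (2).
The right side is L{e^(2*t)} = 1/(s - 2).
So (s^2 + 4*s - 4)Y = 1/(s - 2) + (2).
Isolate Y and clear denominators.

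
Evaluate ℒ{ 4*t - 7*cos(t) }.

-7*s/(s^2 + 1) + 4/s^2

By linearity of the Laplace transform, transform each term separately.
(4)·[L{t} = 1!/s^2 = 1/s^2]; (-7)·[L{cos(t)} = s/(s^2 + 1)].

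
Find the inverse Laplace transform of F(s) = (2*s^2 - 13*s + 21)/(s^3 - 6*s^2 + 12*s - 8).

3*t^2*exp(2*t)/2 - 5*t*exp(2*t) + 2*exp(2*t)

Factor the denominator: s^3 - 6*s^2 + 12*s - 8 = (s - 2)^3.
Partial fraction decomposition gives [2/(s - 2)] + [-5/(s - 2)^2] + [3/(s - 2)^3].
Invert each term: 2/(s - 2) ↔ 2e^(2t); -5/(s - 2)^2 ↔ -5t·e^(2t); 3/(s - 2)^3 ↔ (3/2)t^2·e^(2t).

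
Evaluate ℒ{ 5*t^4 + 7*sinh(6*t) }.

By linearity of the Laplace transform, transform each term separately.
(7)·[L{sinh(6t)} = 6/(s^2 - 36)]; (5)·[L{t^4} = 4!/s^5 = 24/s^5].

42/(s^2 - 36) + 120/s^5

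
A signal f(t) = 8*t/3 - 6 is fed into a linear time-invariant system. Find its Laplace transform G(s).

G(s) = -6/s + 8/(3*s^2)

By linearity of the Laplace transform, transform each term separately.
(8/3)·[L{t} = 1!/s^2 = 1/s^2]; L{-6} = -6/s.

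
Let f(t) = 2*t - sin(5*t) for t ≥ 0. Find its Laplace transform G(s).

Apply the Laplace transform termwise.
(-1)·[L{sin(5t)} = 5/(s^2 + 25)]; (2)·[L{t} = 1!/s^2 = 1/s^2].

G(s) = -5/(s^2 + 25) + 2/s^2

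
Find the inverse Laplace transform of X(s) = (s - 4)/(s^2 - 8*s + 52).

Rewrite the denominator: s^2 - 8*s + 52 = (s - 4)^2 + 36.
The form in (s - 4) signals a first-shifting-theorem factor e^(4t).
Since L{cos(6t)} = s/(s^2 + 36), the inverse is e^(4*t)*cos(6*t).

exp(4*t)*cos(6*t)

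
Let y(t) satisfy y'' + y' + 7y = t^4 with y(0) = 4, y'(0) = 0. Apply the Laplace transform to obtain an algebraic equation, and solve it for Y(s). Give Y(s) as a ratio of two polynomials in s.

Apply the Laplace transform to the equation.
With L{y''} = s^2 Y - s·y(0) - y'(0) and L{y'} = sY - y(0), with y(0) = 4, y'(0) = 0: the LHS transforms to (s^2 + s + 7)Y - (4*s + 4).
The right side is L{t^4} = 24/s^5.
So (s^2 + s + 7)Y = 24/s^5 + (4*s + 4).
Isolate Y and clear denominators.

Y(s) = (4*s^6 + 4*s^5 + 24)/(s^7 + s^6 + 7*s^5)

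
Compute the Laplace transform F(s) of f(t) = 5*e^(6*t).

L{5} = 5/s.
By the first shifting theorem, multiplying by e^(6t) replaces s with s - 6.

F(s) = 5/(s - 6)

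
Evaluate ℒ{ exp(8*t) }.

L{1} = 1/s.
By the first shifting theorem, multiplying by e^(8t) replaces s with s - 8.

1/(s - 8)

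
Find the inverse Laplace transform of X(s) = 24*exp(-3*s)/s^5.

Heaviside(t - 3)*((t - 3)^4)

The factor e^(-3s) signals a time shift by c = 3 (second shifting theorem).
L{t^4} = 4!/s^5 = 24/s^5, so L^-1{24/s^5} = t^4.
Hence the inverse is u(t - 3) times that function evaluated at t - 3.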